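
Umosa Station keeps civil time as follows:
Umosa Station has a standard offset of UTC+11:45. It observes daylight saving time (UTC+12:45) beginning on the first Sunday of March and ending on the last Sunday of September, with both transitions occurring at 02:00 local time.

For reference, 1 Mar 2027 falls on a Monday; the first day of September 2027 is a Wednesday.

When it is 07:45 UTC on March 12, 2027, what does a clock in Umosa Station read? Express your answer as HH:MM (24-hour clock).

20:30

1 March 2027 is a Monday, so the first Sunday is March 7.
1 September 2027 is a Wednesday, so Sundays fall on 5, 12, 19, 26; the last is September 26.
At the standard offset (UTC+11:45), 07:45 UTC + 11h45m = 19:30 Umosa Station standard time.
The standard-time date in Umosa Station, March 12, 2027, lies within the daylight-saving period (7 March – 26 September), so Umosa Station is on daylight time, UTC+12:45.
07:45 UTC + 12h45m = 20:30 local.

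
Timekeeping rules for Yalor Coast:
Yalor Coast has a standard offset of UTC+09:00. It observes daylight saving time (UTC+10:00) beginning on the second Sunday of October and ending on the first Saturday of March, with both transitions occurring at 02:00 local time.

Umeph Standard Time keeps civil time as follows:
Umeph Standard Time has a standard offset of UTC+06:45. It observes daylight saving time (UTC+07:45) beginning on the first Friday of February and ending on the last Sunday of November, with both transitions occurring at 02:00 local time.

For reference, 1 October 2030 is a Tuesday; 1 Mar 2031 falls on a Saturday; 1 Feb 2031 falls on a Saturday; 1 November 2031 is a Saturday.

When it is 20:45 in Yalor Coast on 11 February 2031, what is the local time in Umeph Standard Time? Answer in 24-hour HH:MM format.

1 October 2030 is a Tuesday, so the first Sunday is October 6 and the second is October 13.
1 March 2031 is a Saturday, so the first Saturday is March 1.
11 February 2031 falls between 13 October 2030 and 1 March 2031, so daylight saving is in effect and Yalor Coast is at UTC+10:00.
20:45 Yalor Coast − 10h = 10:45 UTC.
1 February 2031 is a Saturday, so the first Friday is February 7.
1 November 2031 is a Saturday, so Sundays fall on 2, 9, 16, 23, 30; the last is November 30.
At the standard offset (UTC+06:45), 10:45 UTC + 6h45m = 17:30 Umeph Standard Time standard time.
Daylight saving runs 7 February – 30 November; the standard-time date in Umeph Standard Time, 11 February 2031, is inside that window, so Umeph Standard Time is at UTC+07:45.
10:45 UTC + 7h45m = 18:30 Umeph Standard Time.

18:30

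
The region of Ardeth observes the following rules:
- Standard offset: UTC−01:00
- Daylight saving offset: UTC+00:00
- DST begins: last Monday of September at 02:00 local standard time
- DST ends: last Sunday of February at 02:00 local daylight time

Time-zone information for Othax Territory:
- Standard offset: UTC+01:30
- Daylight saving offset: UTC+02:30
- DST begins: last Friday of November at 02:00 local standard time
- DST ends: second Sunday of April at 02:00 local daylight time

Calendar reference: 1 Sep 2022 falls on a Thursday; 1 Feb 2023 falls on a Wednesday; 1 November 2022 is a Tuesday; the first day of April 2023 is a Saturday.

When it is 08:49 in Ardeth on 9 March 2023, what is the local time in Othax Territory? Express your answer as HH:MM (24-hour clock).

1 September 2022 is a Thursday, so Mondays fall on 5, 12, 19, 26; the last is September 26.
1 February 2023 is a Wednesday, so Sundays fall on 5, 12, 19, 26; the last is February 26.
9 March 2023 does not fall between 26 September 2022 and 26 February 2023, so daylight saving is not in effect and Ardeth is at UTC−01:00.
08:49 Ardeth + 1h = 09:49 UTC.
1 November 2022 is a Tuesday, so Fridays fall on 4, 11, 18, 25; the last is November 25.
1 April 2023 is a Saturday, so the first Sunday is April 2 and the second is April 9.
At the standard offset (UTC+01:30), 09:49 UTC + 1h30m = 11:19 Othax Territory standard time.
The standard-time date in Othax Territory, 9 March 2023, falls between 25 November 2022 and 9 April 2023, so daylight saving is in effect and Othax Territory is at UTC+02:30.
09:49 UTC + 2h30m = 12:19 Othax Territory.

12:19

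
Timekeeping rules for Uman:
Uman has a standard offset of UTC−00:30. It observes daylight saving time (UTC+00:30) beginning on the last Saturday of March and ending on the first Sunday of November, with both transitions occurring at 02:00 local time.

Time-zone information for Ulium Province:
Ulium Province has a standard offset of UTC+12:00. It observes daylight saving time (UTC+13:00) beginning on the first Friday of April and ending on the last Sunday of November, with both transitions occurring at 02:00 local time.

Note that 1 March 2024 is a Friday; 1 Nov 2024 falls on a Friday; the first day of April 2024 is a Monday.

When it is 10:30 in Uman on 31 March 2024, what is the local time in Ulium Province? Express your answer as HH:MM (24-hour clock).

22:00

1 March 2024 is a Friday, so Saturdays fall on 2, 9, 16, 23, 30; the last is March 30.
1 November 2024 is a Friday, so the first Sunday is November 3.
Daylight saving runs 30 March – 3 November; 31 March 2024 is inside that window, so Uman is at UTC+00:30.
10:30 Uman − 0h30m = 10:00 UTC.
1 April 2024 is a Monday, so the first Friday is April 5.
1 November 2024 is a Friday, so Sundays fall on 3, 10, 17, 24; the last is November 24.
At the standard offset (UTC+12:00), 10:00 UTC + 12h = 22:00 Ulium Province standard time.
The standard-time date in Ulium Province, 31 March 2024, does not fall between 5 April and 24 November, so daylight saving is not in effect and Ulium Province is at UTC+12:00.
10:00 UTC + 12h = 22:00 Ulium Province.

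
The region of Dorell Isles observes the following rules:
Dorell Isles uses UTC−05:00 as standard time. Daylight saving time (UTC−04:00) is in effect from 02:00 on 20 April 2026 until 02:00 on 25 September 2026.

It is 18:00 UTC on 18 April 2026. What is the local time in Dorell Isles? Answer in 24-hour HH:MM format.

At the standard offset (UTC−05:00), 18:00 UTC − 5h = 13:00 Dorell Isles standard time.
The standard-time date in Dorell Isles, 18 April 2026, is outside the daylight-saving period (20 April – 25 September), so Dorell Isles is on standard time, UTC−05:00.
18:00 UTC − 5h = 13:00 local.

13:00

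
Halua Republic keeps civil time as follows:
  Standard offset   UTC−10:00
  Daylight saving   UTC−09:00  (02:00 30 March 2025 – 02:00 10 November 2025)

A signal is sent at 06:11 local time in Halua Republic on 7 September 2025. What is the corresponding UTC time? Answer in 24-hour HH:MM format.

15:11

Daylight saving runs 30 March – 10 November; 7 September 2025 is inside that window, so Halua Republic is at UTC−09:00.
06:11 local + 9h = 15:11 UTC.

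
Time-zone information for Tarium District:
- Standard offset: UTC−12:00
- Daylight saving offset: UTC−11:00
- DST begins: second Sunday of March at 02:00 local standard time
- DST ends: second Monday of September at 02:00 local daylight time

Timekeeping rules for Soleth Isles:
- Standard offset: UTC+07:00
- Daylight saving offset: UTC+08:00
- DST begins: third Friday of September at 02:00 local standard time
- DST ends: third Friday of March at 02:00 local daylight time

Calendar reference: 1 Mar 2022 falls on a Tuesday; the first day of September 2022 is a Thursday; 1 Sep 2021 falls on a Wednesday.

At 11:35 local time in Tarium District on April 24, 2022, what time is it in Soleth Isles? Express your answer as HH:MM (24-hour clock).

1 March 2022 is a Tuesday, so the first Sunday is March 6 and the second is March 13.
1 September 2022 is a Thursday, so the first Monday is September 5 and the second is September 12.
April 24, 2022 falls between 13 March and 12 September, so daylight saving is in effect and Tarium District is at UTC−11:00.
11:35 Tarium District + 11h = 22:35 UTC.
1 September 2021 is a Wednesday, so the first Friday is September 3 and the third is September 17.
1 March 2022 is a Tuesday, so the first Friday is March 4 and the third is March 18.
At the standard offset (UTC+07:00), 22:35 UTC + 7h = 05:35 Soleth Isles standard time (rolling into the next day, 25 April 2022).
The standard-time date in Soleth Isles, April 25, 2022, does not fall between 17 September 2021 and 18 March 2022, so daylight saving is not in effect and Soleth Isles is at UTC+07:00.
22:35 UTC + 7h = 05:35 Soleth Isles (rolling into the next day, 25 April 2022).

05:35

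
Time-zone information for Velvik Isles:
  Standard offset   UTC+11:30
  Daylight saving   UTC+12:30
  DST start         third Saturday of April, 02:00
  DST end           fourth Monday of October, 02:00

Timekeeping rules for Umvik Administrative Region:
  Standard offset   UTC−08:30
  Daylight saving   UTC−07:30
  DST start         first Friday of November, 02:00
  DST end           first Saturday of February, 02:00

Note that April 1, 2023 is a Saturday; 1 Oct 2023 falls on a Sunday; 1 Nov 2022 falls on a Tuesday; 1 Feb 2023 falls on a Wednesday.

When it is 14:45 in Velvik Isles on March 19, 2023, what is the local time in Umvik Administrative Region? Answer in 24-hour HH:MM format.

18:45

1 April 2023 is a Saturday, so the first Saturday is April 1 and the third is April 15.
1 October 2023 is a Sunday, so the first Monday is October 2 and the fourth is October 23.
March 19, 2023 is outside the daylight-saving period (15 April – 23 October), so Velvik Isles is on standard time, UTC+11:30.
14:45 Velvik Isles − 11h30m = 03:15 UTC.
1 November 2022 is a Tuesday, so the first Friday is November 4.
1 February 2023 is a Wednesday, so the first Saturday is February 4.
At the standard offset (UTC−08:30), 03:15 UTC − 8h30m = 18:45 Umvik Administrative Region standard time (rolling into the previous day, 18 March 2023).
The standard-time date in Umvik Administrative Region, March 18, 2023, does not fall between 4 November 2022 and 4 February 2023, so daylight saving is not in effect and Umvik Administrative Region is at UTC−08:30.
03:15 UTC − 8h30m = 18:45 Umvik Administrative Region (rolling into the previous day, 18 March 2023).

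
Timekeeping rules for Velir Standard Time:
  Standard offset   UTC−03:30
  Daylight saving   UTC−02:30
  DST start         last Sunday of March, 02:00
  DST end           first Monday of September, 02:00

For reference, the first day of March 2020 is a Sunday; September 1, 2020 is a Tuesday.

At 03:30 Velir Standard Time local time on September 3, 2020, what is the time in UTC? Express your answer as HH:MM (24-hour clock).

1 March 2020 is a Sunday, so Sundays fall on 1, 8, 15, 22, 29; the last is March 29.
1 September 2020 is a Tuesday, so the first Monday is September 7.
September 3, 2020 falls between 29 March and 7 September, so daylight saving is in effect and Velir Standard Time is at UTC−02:30.
03:30 local + 2h30m = 06:00 UTC.

06:00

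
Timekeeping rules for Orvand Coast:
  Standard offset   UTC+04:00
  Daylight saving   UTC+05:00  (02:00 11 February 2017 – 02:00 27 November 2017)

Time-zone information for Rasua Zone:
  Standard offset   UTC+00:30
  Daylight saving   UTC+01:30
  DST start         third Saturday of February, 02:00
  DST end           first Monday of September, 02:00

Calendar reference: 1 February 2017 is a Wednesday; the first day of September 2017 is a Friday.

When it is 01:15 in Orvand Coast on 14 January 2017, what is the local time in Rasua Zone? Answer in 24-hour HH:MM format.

21:45

14 January 2017 does not fall between 11 February and 27 November, so daylight saving is not in effect and Orvand Coast is at UTC+04:00.
01:15 Orvand Coast − 4h = 21:15 UTC (rolling into the previous day, 13 January 2017).
1 February 2017 is a Wednesday, so the first Saturday is February 4 and the third is February 18.
1 September 2017 is a Friday, so the first Monday is September 4.
At the standard offset (UTC+00:30), 21:15 UTC + 0h30m = 21:45 Rasua Zone standard time.
The standard-time date in Rasua Zone, 13 January 2017, is outside the daylight-saving period (18 February – 4 September), so Rasua Zone is on standard time, UTC+00:30.
21:15 UTC + 0h30m = 21:45 Rasua Zone.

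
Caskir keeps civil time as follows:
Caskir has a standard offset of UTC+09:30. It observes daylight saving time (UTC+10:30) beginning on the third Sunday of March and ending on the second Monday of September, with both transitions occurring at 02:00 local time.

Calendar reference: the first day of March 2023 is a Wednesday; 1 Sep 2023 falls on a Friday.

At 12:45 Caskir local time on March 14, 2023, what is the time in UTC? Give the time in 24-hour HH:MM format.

1 March 2023 is a Wednesday, so the first Sunday is March 5 and the third is March 19.
1 September 2023 is a Friday, so the first Monday is September 4 and the second is September 11.
March 14, 2023 does not fall between 19 March and 11 September, so daylight saving is not in effect and Caskir is at UTC+09:30.
12:45 local − 9h30m = 03:15 UTC.

03:15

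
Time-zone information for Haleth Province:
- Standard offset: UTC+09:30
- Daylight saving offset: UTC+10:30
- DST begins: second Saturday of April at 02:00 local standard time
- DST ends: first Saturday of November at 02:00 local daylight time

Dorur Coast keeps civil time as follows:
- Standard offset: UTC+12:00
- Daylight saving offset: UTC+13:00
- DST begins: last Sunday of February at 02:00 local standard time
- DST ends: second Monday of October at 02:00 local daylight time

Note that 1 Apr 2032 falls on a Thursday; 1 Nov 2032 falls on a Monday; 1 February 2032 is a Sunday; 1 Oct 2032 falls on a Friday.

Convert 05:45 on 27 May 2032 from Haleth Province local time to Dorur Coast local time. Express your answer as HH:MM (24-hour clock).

1 April 2032 is a Thursday, so the first Saturday is April 3 and the second is April 10.
1 November 2032 is a Monday, so the first Saturday is November 6.
Daylight saving runs 10 April – 6 November; 27 May 2032 is inside that window, so Haleth Province is at UTC+10:30.
05:45 Haleth Province − 10h30m = 19:15 UTC (rolling into the previous day, 26 May 2032).
1 February 2032 is a Sunday, so Sundays fall on 1, 8, 15, 22, 29; the last is February 29.
1 October 2032 is a Friday, so the first Monday is October 4 and the second is October 11.
At the standard offset (UTC+12:00), 19:15 UTC + 12h = 07:15 Dorur Coast standard time (rolling into the next day, 27 May 2032).
Daylight saving runs 29 February – 11 October; the standard-time date in Dorur Coast, 27 May 2032, is inside that window, so Dorur Coast is at UTC+13:00.
19:15 UTC + 13h = 08:15 Dorur Coast (rolling into the next day, 27 May 2032).

08:15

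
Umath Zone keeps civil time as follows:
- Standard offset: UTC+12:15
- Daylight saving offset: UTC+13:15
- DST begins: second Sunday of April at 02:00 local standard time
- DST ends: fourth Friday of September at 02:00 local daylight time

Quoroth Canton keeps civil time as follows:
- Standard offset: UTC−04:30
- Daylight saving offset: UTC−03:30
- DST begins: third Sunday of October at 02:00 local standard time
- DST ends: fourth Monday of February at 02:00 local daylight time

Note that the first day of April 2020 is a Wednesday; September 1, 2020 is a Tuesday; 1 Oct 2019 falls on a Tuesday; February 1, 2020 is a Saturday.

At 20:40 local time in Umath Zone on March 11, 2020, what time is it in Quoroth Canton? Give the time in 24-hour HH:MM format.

03:55

1 April 2020 is a Wednesday, so the first Sunday is April 5 and the second is April 12.
1 September 2020 is a Tuesday, so the first Friday is September 4 and the fourth is September 25.
March 11, 2020 is outside the daylight-saving period (12 April – 25 September), so Umath Zone is on standard time, UTC+12:15.
20:40 Umath Zone − 12h15m = 08:25 UTC.
1 October 2019 is a Tuesday, so the first Sunday is October 6 and the third is October 20.
1 February 2020 is a Saturday, so the first Monday is February 3 and the fourth is February 24.
At the standard offset (UTC−04:30), 08:25 UTC − 4h30m = 03:55 Quoroth Canton standard time.
The standard-time date in Quoroth Canton, March 11, 2020, is outside the daylight-saving period (20 October 2019 – 24 February 2020), so Quoroth Canton is on standard time, UTC−04:30.
08:25 UTC − 4h30m = 03:55 Quoroth Canton.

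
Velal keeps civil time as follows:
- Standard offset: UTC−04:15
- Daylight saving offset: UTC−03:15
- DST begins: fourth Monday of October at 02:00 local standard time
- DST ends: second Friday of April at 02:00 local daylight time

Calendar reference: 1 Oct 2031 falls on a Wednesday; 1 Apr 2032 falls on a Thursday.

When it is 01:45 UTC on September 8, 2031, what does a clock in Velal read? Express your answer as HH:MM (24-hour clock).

21:30

1 October 2031 is a Wednesday, so the first Monday is October 6 and the fourth is October 27.
1 April 2032 is a Thursday, so the first Friday is April 2 and the second is April 9.
At the standard offset (UTC−04:15), 01:45 UTC − 4h15m = 21:30 Velal standard time (rolling into the previous day, 7 September 2031).
Daylight saving runs 27 October 2031 – 9 April 2032; the standard-time date in Velal, September 7, 2031, is outside that window, so Velal is on standard time at UTC−04:15.
01:45 UTC − 4h15m = 21:30 local (rolling into the previous day, 7 September 2031).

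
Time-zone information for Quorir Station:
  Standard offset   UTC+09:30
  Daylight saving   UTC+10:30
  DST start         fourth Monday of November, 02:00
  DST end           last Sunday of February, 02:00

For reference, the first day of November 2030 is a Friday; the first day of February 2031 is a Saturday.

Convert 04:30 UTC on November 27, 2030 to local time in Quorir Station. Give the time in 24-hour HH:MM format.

15:00

1 November 2030 is a Friday, so the first Monday is November 4 and the fourth is November 25.
1 February 2031 is a Saturday, so Sundays fall on 2, 9, 16, 23; the last is February 23.
At the standard offset (UTC+09:30), 04:30 UTC + 9h30m = 14:00 Quorir Station standard time.
The standard-time date in Quorir Station, November 27, 2030, lies within the daylight-saving period (25 November 2030 – 23 February 2031), so Quorir Station is on daylight time, UTC+10:30.
04:30 UTC + 10h30m = 15:00 local.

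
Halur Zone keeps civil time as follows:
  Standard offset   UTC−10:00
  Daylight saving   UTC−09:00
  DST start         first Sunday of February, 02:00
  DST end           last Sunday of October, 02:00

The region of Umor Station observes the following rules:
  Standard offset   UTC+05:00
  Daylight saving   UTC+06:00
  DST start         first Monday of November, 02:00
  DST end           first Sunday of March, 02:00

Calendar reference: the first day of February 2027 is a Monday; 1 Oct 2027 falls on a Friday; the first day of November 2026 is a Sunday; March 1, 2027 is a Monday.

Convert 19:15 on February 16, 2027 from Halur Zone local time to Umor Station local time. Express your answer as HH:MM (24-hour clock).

10:15

1 February 2027 is a Monday, so the first Sunday is February 7.
1 October 2027 is a Friday, so Sundays fall on 3, 10, 17, 24, 31; the last is October 31.
Daylight saving runs 7 February – 31 October; February 16, 2027 is inside that window, so Halur Zone is at UTC−09:00.
19:15 Halur Zone + 9h = 04:15 UTC (rolling into the next day, 17 February 2027).
1 November 2026 is a Sunday, so the first Monday is November 2.
1 March 2027 is a Monday, so the first Sunday is March 7.
At the standard offset (UTC+05:00), 04:15 UTC + 5h = 09:15 Umor Station standard time.
Daylight saving runs 2 November 2026 – 7 March 2027; the standard-time date in Umor Station, February 17, 2027, is inside that window, so Umor Station is at UTC+06:00.
04:15 UTC + 6h = 10:15 Umor Station.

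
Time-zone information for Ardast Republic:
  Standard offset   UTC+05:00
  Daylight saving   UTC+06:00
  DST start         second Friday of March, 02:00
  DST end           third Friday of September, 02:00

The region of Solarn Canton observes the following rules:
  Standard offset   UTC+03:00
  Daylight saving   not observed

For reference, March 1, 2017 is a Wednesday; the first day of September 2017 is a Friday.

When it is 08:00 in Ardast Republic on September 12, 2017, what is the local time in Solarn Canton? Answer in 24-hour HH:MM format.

1 March 2017 is a Wednesday, so the first Friday is March 3 and the second is March 10.
1 September 2017 is a Friday, so the first Friday is September 1 and the third is September 15.
September 12, 2017 falls between 10 March and 15 September, so daylight saving is in effect and Ardast Republic is at UTC+06:00.
08:00 Ardast Republic − 6h = 02:00 UTC.
Solarn Canton has no daylight saving, so its offset is UTC+03:00 year-round.
02:00 UTC + 3h = 05:00 Solarn Canton.

05:00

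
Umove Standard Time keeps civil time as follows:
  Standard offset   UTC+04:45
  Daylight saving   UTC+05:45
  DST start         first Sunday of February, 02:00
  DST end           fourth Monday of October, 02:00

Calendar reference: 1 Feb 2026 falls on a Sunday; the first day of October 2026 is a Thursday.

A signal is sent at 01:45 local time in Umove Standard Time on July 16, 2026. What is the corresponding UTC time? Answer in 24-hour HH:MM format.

1 February 2026 is a Sunday, so the first Sunday is February 1.
1 October 2026 is a Thursday, so the first Monday is October 5 and the fourth is October 26.
Daylight saving runs 1 February – 26 October; July 16, 2026 is inside that window, so Umove Standard Time is at UTC+05:45.
01:45 local − 5h45m = 20:00 UTC (rolling into the previous day, 15 July 2026).

20:00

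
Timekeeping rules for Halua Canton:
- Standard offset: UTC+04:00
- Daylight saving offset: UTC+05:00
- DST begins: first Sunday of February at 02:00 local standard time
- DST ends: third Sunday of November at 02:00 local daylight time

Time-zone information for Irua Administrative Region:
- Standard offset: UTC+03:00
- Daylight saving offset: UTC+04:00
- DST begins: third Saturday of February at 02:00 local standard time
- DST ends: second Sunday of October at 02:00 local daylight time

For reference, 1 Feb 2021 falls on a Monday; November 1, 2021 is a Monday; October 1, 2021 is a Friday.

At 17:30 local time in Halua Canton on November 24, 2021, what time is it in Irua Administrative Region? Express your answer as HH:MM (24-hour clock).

1 February 2021 is a Monday, so the first Sunday is February 7.
1 November 2021 is a Monday, so the first Sunday is November 7 and the third is November 21.
November 24, 2021 does not fall between 7 February and 21 November, so daylight saving is not in effect and Halua Canton is at UTC+04:00.
17:30 Halua Canton − 4h = 13:30 UTC.
1 February 2021 is a Monday, so the first Saturday is February 6 and the third is February 20.
1 October 2021 is a Friday, so the first Sunday is October 3 and the second is October 10.
At the standard offset (UTC+03:00), 13:30 UTC + 3h = 16:30 Irua Administrative Region standard time.
The standard-time date in Irua Administrative Region, November 24, 2021, does not fall between 20 February and 10 October, so daylight saving is not in effect and Irua Administrative Region is at UTC+03:00.
13:30 UTC + 3h = 16:30 Irua Administrative Region.

16:30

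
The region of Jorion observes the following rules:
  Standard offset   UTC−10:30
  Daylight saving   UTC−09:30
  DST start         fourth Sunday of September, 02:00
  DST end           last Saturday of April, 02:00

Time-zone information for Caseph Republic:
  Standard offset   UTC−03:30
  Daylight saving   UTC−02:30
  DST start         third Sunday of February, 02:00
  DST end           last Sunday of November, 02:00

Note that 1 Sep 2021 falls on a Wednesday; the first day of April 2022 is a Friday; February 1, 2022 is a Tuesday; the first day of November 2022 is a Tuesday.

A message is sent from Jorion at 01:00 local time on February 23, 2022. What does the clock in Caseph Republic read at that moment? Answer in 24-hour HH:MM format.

08:00

1 September 2021 is a Wednesday, so the first Sunday is September 5 and the fourth is September 26.
1 April 2022 is a Friday, so Saturdays fall on 2, 9, 16, 23, 30; the last is April 30.
February 23, 2022 lies within the daylight-saving period (26 September 2021 – 30 April 2022), so Jorion is on daylight time, UTC−09:30.
01:00 Jorion + 9h30m = 10:30 UTC.
1 February 2022 is a Tuesday, so the first Sunday is February 6 and the third is February 20.
1 November 2022 is a Tuesday, so Sundays fall on 6, 13, 20, 27; the last is November 27.
At the standard offset (UTC−03:30), 10:30 UTC − 3h30m = 07:00 Caseph Republic standard time.
The standard-time date in Caseph Republic, February 23, 2022, lies within the daylight-saving period (20 February – 27 November), so Caseph Republic is on daylight time, UTC−02:30.
10:30 UTC − 2h30m = 08:00 Caseph Republic.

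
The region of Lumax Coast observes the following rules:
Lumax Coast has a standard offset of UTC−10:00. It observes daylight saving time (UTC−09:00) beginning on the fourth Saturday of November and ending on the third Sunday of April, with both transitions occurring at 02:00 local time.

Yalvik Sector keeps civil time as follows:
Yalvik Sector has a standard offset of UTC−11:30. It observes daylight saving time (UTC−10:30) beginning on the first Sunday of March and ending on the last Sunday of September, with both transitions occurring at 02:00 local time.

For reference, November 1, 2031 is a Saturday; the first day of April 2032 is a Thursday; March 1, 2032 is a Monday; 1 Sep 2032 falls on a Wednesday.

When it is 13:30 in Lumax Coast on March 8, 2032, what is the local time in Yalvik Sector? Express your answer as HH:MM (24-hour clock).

12:00

1 November 2031 is a Saturday, so the first Saturday is November 1 and the fourth is November 22.
1 April 2032 is a Thursday, so the first Sunday is April 4 and the third is April 18.
Daylight saving runs 22 November 2031 – 18 April 2032; March 8, 2032 is inside that window, so Lumax Coast is at UTC−09:00.
13:30 Lumax Coast + 9h = 22:30 UTC.
1 March 2032 is a Monday, so the first Sunday is March 7.
1 September 2032 is a Wednesday, so Sundays fall on 5, 12, 19, 26; the last is September 26.
At the standard offset (UTC−11:30), 22:30 UTC − 11h30m = 11:00 Yalvik Sector standard time.
Daylight saving runs 7 March – 26 September; the standard-time date in Yalvik Sector, March 8, 2032, is inside that window, so Yalvik Sector is at UTC−10:30.
22:30 UTC − 10h30m = 12:00 Yalvik Sector.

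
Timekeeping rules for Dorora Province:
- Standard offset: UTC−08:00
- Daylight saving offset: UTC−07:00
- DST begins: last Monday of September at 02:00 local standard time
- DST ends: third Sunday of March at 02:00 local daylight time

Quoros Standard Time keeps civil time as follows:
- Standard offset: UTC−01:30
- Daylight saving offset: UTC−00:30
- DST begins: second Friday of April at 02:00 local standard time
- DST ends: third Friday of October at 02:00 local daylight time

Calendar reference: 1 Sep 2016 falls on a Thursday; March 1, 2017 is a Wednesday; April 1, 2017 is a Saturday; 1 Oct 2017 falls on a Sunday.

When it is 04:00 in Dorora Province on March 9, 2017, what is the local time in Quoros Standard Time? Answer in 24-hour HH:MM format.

1 September 2016 is a Thursday, so Mondays fall on 5, 12, 19, 26; the last is September 26.
1 March 2017 is a Wednesday, so the first Sunday is March 5 and the third is March 19.
March 9, 2017 lies within the daylight-saving period (26 September 2016 – 19 March 2017), so Dorora Province is on daylight time, UTC−07:00.
04:00 Dorora Province + 7h = 11:00 UTC.
1 April 2017 is a Saturday, so the first Friday is April 7 and the second is April 14.
1 October 2017 is a Sunday, so the first Friday is October 6 and the third is October 20.
At the standard offset (UTC−01:30), 11:00 UTC − 1h30m = 09:30 Quoros Standard Time standard time.
The standard-time date in Quoros Standard Time, March 9, 2017, does not fall between 14 April and 20 October, so daylight saving is not in effect and Quoros Standard Time is at UTC−01:30.
11:00 UTC − 1h30m = 09:30 Quoros Standard Time.

09:30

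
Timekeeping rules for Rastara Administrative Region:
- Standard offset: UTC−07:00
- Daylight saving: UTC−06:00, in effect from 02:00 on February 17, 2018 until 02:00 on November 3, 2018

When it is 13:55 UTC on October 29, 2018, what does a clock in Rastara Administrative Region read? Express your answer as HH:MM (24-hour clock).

07:55

At the standard offset (UTC−07:00), 13:55 UTC − 7h = 06:55 Rastara Administrative Region standard time.
Daylight saving runs 17 February – 3 November; the standard-time date in Rastara Administrative Region, October 29, 2018, is inside that window, so Rastara Administrative Region is at UTC−06:00.
13:55 UTC − 6h = 07:55 local.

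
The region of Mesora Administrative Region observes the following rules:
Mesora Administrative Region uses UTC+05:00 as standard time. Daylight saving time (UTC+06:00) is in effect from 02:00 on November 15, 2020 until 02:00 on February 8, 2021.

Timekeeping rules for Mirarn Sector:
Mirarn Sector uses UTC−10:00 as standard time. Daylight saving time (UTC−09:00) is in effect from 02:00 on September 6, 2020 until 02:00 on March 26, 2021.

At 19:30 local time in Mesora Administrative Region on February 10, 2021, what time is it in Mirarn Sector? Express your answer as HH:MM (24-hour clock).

February 10, 2021 is outside the daylight-saving period (15 November 2020 – 8 February 2021), so Mesora Administrative Region is on standard time, UTC+05:00.
19:30 Mesora Administrative Region − 5h = 14:30 UTC.
At the standard offset (UTC−10:00), 14:30 UTC − 10h = 04:30 Mirarn Sector standard time.
Daylight saving runs 6 September 2020 – 26 March 2021; the standard-time date in Mirarn Sector, February 10, 2021, is inside that window, so Mirarn Sector is at UTC−09:00.
14:30 UTC − 9h = 05:30 Mirarn Sector.

05:30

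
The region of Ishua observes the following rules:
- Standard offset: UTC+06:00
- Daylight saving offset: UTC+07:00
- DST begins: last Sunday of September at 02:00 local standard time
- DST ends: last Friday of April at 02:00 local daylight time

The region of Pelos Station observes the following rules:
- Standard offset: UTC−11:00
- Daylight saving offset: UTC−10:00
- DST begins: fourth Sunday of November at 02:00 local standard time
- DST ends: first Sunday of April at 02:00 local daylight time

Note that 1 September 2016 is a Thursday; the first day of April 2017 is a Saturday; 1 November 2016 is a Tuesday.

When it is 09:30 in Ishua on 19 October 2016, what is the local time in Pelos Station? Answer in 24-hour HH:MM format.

1 September 2016 is a Thursday, so Sundays fall on 4, 11, 18, 25; the last is September 25.
1 April 2017 is a Saturday, so Fridays fall on 7, 14, 21, 28; the last is April 28.
19 October 2016 falls between 25 September 2016 and 28 April 2017, so daylight saving is in effect and Ishua is at UTC+07:00.
09:30 Ishua − 7h = 02:30 UTC.
1 November 2016 is a Tuesday, so the first Sunday is November 6 and the fourth is November 27.
1 April 2017 is a Saturday, so the first Sunday is April 2.
At the standard offset (UTC−11:00), 02:30 UTC − 11h = 15:30 Pelos Station standard time (rolling into the previous day, 18 October 2016).
Daylight saving runs 27 November 2016 – 2 April 2017; the standard-time date in Pelos Station, 18 October 2016, is outside that window, so Pelos Station is on standard time at UTC−11:00.
02:30 UTC − 11h = 15:30 Pelos Station (rolling into the previous day, 18 October 2016).

15:30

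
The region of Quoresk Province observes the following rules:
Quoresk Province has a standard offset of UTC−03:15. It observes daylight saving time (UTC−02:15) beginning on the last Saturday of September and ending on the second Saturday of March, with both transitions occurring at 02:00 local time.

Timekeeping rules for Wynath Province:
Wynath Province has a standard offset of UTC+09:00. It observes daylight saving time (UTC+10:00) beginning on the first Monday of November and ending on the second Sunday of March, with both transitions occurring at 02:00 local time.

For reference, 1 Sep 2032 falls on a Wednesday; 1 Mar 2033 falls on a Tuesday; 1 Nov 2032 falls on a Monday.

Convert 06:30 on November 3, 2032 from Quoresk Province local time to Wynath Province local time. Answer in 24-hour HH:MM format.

18:45

1 September 2032 is a Wednesday, so Saturdays fall on 4, 11, 18, 25; the last is September 25.
1 March 2033 is a Tuesday, so the first Saturday is March 5 and the second is March 12.
November 3, 2032 lies within the daylight-saving period (25 September 2032 – 12 March 2033), so Quoresk Province is on daylight time, UTC−02:15.
06:30 Quoresk Province + 2h15m = 08:45 UTC.
1 November 2032 is a Monday, so the first Monday is November 1.
1 March 2033 is a Tuesday, so the first Sunday is March 6 and the second is March 13.
At the standard offset (UTC+09:00), 08:45 UTC + 9h = 17:45 Wynath Province standard time.
The standard-time date in Wynath Province, November 3, 2032, lies within the daylight-saving period (1 November 2032 – 13 March 2033), so Wynath Province is on daylight time, UTC+10:00.
08:45 UTC + 10h = 18:45 Wynath Province.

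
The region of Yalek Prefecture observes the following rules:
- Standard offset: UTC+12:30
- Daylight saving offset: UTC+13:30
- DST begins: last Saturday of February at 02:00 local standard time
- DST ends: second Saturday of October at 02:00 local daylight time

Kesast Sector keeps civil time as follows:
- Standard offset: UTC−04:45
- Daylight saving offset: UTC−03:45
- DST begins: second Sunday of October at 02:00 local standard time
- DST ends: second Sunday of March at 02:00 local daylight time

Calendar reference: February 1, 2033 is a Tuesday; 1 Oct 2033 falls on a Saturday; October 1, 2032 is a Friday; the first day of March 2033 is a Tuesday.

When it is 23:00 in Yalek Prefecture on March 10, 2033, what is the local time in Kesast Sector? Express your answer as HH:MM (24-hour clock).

05:45

1 February 2033 is a Tuesday, so Saturdays fall on 5, 12, 19, 26; the last is February 26.
1 October 2033 is a Saturday, so the first Saturday is October 1 and the second is October 8.
March 10, 2033 falls between 26 February and 8 October, so daylight saving is in effect and Yalek Prefecture is at UTC+13:30.
23:00 Yalek Prefecture − 13h30m = 09:30 UTC.
1 October 2032 is a Friday, so the first Sunday is October 3 and the second is October 10.
1 March 2033 is a Tuesday, so the first Sunday is March 6 and the second is March 13.
At the standard offset (UTC−04:45), 09:30 UTC − 4h45m = 04:45 Kesast Sector standard time.
Daylight saving runs 10 October 2032 – 13 March 2033; the standard-time date in Kesast Sector, March 10, 2033, is inside that window, so Kesast Sector is at UTC−03:45.
09:30 UTC − 3h45m = 05:45 Kesast Sector.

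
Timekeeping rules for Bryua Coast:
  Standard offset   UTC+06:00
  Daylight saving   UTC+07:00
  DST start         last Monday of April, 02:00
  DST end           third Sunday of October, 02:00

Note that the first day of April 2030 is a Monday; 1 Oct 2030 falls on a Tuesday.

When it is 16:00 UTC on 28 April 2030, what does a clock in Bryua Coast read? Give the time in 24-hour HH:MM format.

22:00

1 April 2030 is a Monday, so Mondays fall on 1, 8, 15, 22, 29; the last is April 29.
1 October 2030 is a Tuesday, so the first Sunday is October 6 and the third is October 20.
At the standard offset (UTC+06:00), 16:00 UTC + 6h = 22:00 Bryua Coast standard time.
The standard-time date in Bryua Coast, 28 April 2030, does not fall between 29 April and 20 October, so daylight saving is not in effect and Bryua Coast is at UTC+06:00.
16:00 UTC + 6h = 22:00 local.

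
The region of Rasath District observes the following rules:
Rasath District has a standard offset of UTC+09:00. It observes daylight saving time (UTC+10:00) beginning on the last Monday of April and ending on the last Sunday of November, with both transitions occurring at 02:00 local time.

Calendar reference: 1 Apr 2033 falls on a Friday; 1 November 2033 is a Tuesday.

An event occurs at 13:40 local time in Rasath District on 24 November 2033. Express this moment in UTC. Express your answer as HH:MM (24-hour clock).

03:40

1 April 2033 is a Friday, so Mondays fall on 4, 11, 18, 25; the last is April 25.
1 November 2033 is a Tuesday, so Sundays fall on 6, 13, 20, 27; the last is November 27.
24 November 2033 lies within the daylight-saving period (25 April – 27 November), so Rasath District is on daylight time, UTC+10:00.
13:40 local − 10h = 03:40 UTC.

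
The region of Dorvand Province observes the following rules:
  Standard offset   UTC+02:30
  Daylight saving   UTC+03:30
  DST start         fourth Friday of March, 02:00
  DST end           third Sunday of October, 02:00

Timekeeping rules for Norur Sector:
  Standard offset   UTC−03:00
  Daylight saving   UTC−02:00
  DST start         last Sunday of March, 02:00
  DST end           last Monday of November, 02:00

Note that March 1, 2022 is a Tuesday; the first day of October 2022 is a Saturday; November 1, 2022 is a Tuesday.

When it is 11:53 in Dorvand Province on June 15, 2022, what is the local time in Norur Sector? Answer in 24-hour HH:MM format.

06:23

1 March 2022 is a Tuesday, so the first Friday is March 4 and the fourth is March 25.
1 October 2022 is a Saturday, so the first Sunday is October 2 and the third is October 16.
June 15, 2022 lies within the daylight-saving period (25 March – 16 October), so Dorvand Province is on daylight time, UTC+03:30.
11:53 Dorvand Province − 3h30m = 08:23 UTC.
1 March 2022 is a Tuesday, so Sundays fall on 6, 13, 20, 27; the last is March 27.
1 November 2022 is a Tuesday, so Mondays fall on 7, 14, 21, 28; the last is November 28.
At the standard offset (UTC−03:00), 08:23 UTC − 3h = 05:23 Norur Sector standard time.
The standard-time date in Norur Sector, June 15, 2022, lies within the daylight-saving period (27 March – 28 November), so Norur Sector is on daylight time, UTC−02:00.
08:23 UTC − 2h = 06:23 Norur Sector.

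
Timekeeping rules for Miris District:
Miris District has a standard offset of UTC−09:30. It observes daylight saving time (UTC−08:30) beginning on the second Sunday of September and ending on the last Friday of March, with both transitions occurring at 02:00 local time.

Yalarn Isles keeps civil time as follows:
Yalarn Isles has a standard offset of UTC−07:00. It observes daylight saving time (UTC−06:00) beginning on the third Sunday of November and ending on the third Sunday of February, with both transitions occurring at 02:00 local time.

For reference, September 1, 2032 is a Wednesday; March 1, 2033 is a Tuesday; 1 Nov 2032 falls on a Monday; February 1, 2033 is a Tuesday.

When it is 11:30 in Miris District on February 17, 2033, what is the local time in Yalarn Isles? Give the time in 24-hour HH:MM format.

1 September 2032 is a Wednesday, so the first Sunday is September 5 and the second is September 12.
1 March 2033 is a Tuesday, so Fridays fall on 4, 11, 18, 25; the last is March 25.
February 17, 2033 falls between 12 September 2032 and 25 March 2033, so daylight saving is in effect and Miris District is at UTC−08:30.
11:30 Miris District + 8h30m = 20:00 UTC.
1 November 2032 is a Monday, so the first Sunday is November 7 and the third is November 21.
1 February 2033 is a Tuesday, so the first Sunday is February 6 and the third is February 20.
At the standard offset (UTC−07:00), 20:00 UTC − 7h = 13:00 Yalarn Isles standard time.
Daylight saving runs 21 November 2032 – 20 February 2033; the standard-time date in Yalarn Isles, February 17, 2033, is inside that window, so Yalarn Isles is at UTC−06:00.
20:00 UTC − 6h = 14:00 Yalarn Isles.

14:00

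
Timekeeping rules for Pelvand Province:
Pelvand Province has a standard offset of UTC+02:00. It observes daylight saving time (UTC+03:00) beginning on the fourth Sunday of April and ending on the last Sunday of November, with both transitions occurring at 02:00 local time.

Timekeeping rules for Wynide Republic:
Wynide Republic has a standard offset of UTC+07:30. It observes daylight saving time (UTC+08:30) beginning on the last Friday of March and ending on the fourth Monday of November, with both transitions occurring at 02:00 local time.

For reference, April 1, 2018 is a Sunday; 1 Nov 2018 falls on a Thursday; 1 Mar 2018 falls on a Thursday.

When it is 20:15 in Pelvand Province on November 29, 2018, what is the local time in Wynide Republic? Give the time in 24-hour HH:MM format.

01:45

1 April 2018 is a Sunday, so the first Sunday is April 1 and the fourth is April 22.
1 November 2018 is a Thursday, so Sundays fall on 4, 11, 18, 25; the last is November 25.
Daylight saving runs 22 April – 25 November; November 29, 2018 is outside that window, so Pelvand Province is on standard time at UTC+02:00.
20:15 Pelvand Province − 2h = 18:15 UTC.
1 March 2018 is a Thursday, so Fridays fall on 2, 9, 16, 23, 30; the last is March 30.
1 November 2018 is a Thursday, so the first Monday is November 5 and the fourth is November 26.
At the standard offset (UTC+07:30), 18:15 UTC + 7h30m = 01:45 Wynide Republic standard time (rolling into the next day, 30 November 2018).
Daylight saving runs 30 March – 26 November; the standard-time date in Wynide Republic, November 30, 2018, is outside that window, so Wynide Republic is on standard time at UTC+07:30.
18:15 UTC + 7h30m = 01:45 Wynide Republic (rolling into the next day, 30 November 2018).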